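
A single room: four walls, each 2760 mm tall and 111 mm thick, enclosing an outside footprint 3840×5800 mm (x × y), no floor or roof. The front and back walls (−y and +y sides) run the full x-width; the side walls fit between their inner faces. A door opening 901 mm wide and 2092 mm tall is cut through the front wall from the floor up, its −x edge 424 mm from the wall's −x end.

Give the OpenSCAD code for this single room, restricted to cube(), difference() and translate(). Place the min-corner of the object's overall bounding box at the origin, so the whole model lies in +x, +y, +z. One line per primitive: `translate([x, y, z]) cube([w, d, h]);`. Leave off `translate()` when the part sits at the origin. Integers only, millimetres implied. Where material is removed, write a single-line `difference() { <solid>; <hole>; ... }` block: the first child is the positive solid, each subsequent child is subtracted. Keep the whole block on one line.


difference() { cube([3840, 111, 2760]); translate([424, 0, 0]) cube([901, 111, 2092]); }
translate([0, 5689, 0]) cube([3840, 111, 2760]);
translate([0, 111, 0]) cube([111, 5578, 2760]);
translate([3729, 111, 0]) cube([111, 5578, 2760]);


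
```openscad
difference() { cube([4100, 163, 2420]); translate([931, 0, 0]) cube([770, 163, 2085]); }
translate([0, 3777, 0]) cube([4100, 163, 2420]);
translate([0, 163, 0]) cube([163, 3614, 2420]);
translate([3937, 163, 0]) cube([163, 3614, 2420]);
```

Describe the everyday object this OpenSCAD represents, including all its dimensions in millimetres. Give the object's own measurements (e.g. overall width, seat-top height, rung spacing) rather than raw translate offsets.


A single room: four walls, each 2420 mm tall and 163 mm thick, enclosing an outside footprint 4100×3940 mm (x × y), no floor or roof. The front and back walls (−y and +y sides) run the full x-width; the side walls fit between their inner faces. A door opening 770 mm wide and 2085 mm tall is cut through the front wall from the floor up, its −x edge 931 mm from the wall's −x end.


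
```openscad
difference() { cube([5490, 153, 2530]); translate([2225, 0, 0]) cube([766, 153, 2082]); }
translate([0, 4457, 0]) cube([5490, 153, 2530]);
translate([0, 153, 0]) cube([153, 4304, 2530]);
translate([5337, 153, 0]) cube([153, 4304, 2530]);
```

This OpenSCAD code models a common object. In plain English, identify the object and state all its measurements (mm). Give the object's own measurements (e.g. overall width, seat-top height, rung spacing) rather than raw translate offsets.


A single room: four walls, each 2530 mm tall and 153 mm thick, enclosing an outside footprint 5490×4610 mm (x × y), no floor or roof. The front and back walls (−y and +y sides) run the full x-width; the side walls fit between their inner faces. A door opening 766 mm wide and 2082 mm tall is cut through the front wall from the floor up, its −x edge 2225 mm from the wall's −x end.


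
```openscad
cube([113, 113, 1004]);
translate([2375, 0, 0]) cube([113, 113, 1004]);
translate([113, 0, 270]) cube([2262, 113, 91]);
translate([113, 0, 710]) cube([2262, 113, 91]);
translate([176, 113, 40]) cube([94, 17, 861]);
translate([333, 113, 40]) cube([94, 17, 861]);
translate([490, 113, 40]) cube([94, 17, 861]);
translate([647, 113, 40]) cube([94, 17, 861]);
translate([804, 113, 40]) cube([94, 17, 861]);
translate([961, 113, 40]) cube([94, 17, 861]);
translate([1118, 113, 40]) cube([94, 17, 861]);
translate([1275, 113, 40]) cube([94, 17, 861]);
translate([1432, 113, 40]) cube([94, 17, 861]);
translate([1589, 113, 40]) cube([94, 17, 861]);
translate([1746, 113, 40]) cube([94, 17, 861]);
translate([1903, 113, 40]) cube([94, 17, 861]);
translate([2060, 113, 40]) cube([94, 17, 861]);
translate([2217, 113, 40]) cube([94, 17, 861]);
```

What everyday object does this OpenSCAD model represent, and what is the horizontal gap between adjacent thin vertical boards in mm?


A fence section. The picket gap is 63 mm.

Two posts, two rails, 14 pickets — a fence section. Span 2262 mm holds 14 pickets of 94 mm with 15 equal gaps: ⌊(2262 − 14·94) / 15⌋ = 63 mm.


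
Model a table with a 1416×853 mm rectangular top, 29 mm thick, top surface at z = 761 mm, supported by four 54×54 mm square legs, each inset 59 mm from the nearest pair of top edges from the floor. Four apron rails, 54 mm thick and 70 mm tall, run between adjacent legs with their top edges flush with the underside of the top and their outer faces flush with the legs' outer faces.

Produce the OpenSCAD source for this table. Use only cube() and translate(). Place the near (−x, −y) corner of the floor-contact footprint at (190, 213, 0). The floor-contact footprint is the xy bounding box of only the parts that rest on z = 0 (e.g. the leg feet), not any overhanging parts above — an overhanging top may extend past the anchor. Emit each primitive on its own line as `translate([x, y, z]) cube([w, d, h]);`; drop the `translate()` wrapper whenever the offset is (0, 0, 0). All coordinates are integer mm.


translate([131, 154, 732]) cube([1416, 853, 29]);
translate([190, 213, 0]) cube([54, 54, 732]);
translate([1434, 213, 0]) cube([54, 54, 732]);
translate([190, 894, 0]) cube([54, 54, 732]);
translate([1434, 894, 0]) cube([54, 54, 732]);
translate([244, 213, 662]) cube([1190, 54, 70]);
translate([244, 894, 662]) cube([1190, 54, 70]);
translate([190, 267, 662]) cube([54, 627, 70]);
translate([1434, 267, 662]) cube([54, 627, 70]);


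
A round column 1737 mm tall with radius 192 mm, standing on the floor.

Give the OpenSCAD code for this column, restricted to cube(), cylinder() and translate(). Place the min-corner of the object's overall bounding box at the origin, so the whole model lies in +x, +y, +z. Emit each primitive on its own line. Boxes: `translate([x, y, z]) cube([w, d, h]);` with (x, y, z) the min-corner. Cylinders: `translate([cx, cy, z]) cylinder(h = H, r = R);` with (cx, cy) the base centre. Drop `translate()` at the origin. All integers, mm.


translate([192, 192, 0]) cylinder(h = 1737, r = 192);


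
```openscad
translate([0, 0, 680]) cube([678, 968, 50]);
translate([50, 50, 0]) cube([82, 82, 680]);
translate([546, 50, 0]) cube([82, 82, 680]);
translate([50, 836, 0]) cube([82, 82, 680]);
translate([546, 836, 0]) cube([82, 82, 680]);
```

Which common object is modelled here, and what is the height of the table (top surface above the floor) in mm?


A table. The table height is 730 mm.

A 678×968×50 slab sits at z = 680 on four 82 mm square posts — a table. The top surface is at 680 + 50 = 730 mm.


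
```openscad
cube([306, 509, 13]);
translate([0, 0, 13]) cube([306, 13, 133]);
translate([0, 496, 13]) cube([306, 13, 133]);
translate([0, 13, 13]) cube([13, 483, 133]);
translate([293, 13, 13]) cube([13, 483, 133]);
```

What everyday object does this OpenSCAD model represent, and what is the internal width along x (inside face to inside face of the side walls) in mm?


An open box. The internal width is 280 mm.

A 306×509 base slab with four walls standing on it — an open box. The base is 306 mm wide and the walls are 13 mm thick, so the internal width is 306 − 2 × 13 = 280 mm.


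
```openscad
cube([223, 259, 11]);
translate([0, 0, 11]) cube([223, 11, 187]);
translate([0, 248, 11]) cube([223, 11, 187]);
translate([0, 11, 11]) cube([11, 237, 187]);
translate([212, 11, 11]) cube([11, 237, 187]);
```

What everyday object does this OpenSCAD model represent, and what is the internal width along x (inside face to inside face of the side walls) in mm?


An open box. The internal width is 201 mm.

A 223×259 base slab with four walls standing on it — an open box. The base is 223 mm wide and the walls are 11 mm thick, so the internal width is 223 − 2 × 11 = 201 mm.


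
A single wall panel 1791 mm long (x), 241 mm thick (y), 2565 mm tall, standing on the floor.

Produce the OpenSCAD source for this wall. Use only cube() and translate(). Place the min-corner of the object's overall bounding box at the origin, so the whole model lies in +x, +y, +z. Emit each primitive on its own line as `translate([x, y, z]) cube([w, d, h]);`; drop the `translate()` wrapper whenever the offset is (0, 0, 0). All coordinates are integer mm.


cube([1791, 241, 2565]);


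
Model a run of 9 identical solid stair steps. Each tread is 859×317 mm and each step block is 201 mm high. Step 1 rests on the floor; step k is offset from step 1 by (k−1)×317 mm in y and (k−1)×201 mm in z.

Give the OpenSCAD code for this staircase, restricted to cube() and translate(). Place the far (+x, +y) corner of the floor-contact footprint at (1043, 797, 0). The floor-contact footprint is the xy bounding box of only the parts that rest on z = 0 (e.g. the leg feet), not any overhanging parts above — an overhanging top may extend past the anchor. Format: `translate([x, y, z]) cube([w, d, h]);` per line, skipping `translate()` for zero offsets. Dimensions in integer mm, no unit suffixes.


translate([184, 480, 0]) cube([859, 317, 201]);
translate([184, 797, 201]) cube([859, 317, 201]);
translate([184, 1114, 402]) cube([859, 317, 201]);
translate([184, 1431, 603]) cube([859, 317, 201]);
translate([184, 1748, 804]) cube([859, 317, 201]);
translate([184, 2065, 1005]) cube([859, 317, 201]);
translate([184, 2382, 1206]) cube([859, 317, 201]);
translate([184, 2699, 1407]) cube([859, 317, 201]);
translate([184, 3016, 1608]) cube([859, 317, 201]);


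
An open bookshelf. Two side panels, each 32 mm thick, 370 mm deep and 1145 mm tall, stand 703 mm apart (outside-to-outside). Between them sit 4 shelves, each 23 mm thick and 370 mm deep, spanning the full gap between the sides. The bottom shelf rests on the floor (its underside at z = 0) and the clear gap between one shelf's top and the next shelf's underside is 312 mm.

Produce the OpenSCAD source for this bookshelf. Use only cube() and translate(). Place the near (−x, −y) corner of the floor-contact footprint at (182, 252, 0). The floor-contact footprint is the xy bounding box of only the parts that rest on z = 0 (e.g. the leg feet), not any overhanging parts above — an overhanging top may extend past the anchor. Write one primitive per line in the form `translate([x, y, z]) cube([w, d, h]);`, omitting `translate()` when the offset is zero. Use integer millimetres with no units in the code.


translate([182, 252, 0]) cube([32, 370, 1145]);
translate([853, 252, 0]) cube([32, 370, 1145]);
translate([214, 252, 0]) cube([639, 370, 23]);
translate([214, 252, 335]) cube([639, 370, 23]);
translate([214, 252, 670]) cube([639, 370, 23]);
translate([214, 252, 1005]) cube([639, 370, 23]);


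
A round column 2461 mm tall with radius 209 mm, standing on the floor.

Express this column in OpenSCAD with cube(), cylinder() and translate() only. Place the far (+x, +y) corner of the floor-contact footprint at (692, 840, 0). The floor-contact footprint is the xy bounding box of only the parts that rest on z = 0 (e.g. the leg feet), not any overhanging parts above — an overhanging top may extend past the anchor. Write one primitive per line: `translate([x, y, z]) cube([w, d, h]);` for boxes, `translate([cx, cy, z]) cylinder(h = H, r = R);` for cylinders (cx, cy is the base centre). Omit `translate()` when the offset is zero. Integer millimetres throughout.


translate([483, 631, 0]) cylinder(h = 2461, r = 209);


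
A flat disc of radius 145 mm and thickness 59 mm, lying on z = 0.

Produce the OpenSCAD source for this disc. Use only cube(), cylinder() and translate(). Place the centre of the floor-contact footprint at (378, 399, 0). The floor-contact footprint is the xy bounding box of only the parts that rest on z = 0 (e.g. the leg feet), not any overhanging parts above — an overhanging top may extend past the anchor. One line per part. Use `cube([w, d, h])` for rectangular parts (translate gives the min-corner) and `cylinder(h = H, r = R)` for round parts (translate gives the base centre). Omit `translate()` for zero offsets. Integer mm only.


translate([378, 399, 0]) cylinder(h = 59, r = 145);


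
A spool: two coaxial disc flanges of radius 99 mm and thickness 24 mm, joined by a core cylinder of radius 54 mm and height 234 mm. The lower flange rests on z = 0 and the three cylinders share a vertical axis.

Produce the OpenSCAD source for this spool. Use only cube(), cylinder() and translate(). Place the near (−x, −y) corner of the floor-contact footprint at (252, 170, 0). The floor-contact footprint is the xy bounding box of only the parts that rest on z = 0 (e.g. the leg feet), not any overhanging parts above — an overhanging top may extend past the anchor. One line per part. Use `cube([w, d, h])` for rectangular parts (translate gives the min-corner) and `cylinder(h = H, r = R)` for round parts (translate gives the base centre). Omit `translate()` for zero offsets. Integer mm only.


translate([351, 269, 0]) cylinder(h = 24, r = 99);
translate([351, 269, 24]) cylinder(h = 234, r = 54);
translate([351, 269, 258]) cylinder(h = 24, r = 99);


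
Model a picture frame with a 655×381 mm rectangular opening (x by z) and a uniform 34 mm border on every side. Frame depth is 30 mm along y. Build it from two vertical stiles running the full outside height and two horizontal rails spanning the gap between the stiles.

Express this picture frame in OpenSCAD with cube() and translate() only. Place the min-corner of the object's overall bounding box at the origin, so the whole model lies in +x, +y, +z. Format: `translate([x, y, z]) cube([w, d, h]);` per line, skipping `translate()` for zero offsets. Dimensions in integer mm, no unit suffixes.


cube([34, 30, 449]);
translate([689, 0, 0]) cube([34, 30, 449]);
translate([34, 0, 0]) cube([655, 30, 34]);
translate([34, 0, 415]) cube([655, 30, 34]);


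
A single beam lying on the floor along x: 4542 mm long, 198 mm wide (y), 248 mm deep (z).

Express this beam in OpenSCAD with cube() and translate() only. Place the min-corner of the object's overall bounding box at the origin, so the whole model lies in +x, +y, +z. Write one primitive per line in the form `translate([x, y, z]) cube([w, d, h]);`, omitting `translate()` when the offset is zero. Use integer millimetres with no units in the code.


cube([4542, 198, 248]);


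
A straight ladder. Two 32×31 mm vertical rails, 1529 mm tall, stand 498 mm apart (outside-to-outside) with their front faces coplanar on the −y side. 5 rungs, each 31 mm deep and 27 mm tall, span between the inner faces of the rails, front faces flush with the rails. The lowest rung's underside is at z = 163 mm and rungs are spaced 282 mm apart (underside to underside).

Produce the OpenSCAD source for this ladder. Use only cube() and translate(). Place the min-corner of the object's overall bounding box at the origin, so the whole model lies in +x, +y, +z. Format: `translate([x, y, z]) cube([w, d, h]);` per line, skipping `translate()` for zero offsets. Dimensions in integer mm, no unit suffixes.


cube([32, 31, 1529]);
translate([466, 0, 0]) cube([32, 31, 1529]);
translate([32, 0, 163]) cube([434, 31, 27]);
translate([32, 0, 445]) cube([434, 31, 27]);
translate([32, 0, 727]) cube([434, 31, 27]);
translate([32, 0, 1009]) cube([434, 31, 27]);
translate([32, 0, 1291]) cube([434, 31, 27]);


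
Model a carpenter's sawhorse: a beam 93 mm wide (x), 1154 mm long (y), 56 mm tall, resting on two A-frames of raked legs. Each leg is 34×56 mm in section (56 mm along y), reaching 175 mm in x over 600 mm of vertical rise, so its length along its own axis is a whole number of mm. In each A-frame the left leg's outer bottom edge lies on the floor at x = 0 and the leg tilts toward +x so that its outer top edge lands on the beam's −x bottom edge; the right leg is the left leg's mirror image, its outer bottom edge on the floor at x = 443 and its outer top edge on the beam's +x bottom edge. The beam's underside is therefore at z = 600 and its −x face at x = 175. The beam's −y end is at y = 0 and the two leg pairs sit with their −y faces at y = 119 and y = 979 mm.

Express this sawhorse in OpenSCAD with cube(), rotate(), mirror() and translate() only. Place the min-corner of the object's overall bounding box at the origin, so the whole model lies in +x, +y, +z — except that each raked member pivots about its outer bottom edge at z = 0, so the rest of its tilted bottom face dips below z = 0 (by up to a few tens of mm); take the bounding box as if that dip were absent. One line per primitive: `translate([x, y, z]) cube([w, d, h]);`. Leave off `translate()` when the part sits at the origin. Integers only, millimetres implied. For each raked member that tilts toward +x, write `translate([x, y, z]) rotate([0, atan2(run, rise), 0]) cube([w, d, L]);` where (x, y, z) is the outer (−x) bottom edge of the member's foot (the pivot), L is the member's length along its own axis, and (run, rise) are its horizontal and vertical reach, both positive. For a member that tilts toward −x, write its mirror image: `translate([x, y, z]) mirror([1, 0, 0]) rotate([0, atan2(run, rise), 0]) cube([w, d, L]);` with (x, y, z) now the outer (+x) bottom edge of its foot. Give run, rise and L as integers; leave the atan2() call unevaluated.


// leg length = √(175² + 600²) = 625
// right-leg outer foot x = 2·175 + 93 = 443
// beam min-corner = (175, 0, 600)
translate([175, 0, 600]) cube([93, 1154, 56]);
translate([0, 119, 0]) rotate([0, atan2(175, 600), 0]) cube([34, 56, 625]);
translate([443, 119, 0]) mirror([1, 0, 0]) rotate([0, atan2(175, 600), 0]) cube([34, 56, 625]);
translate([0, 979, 0]) rotate([0, atan2(175, 600), 0]) cube([34, 56, 625]);
translate([443, 979, 0]) mirror([1, 0, 0]) rotate([0, atan2(175, 600), 0]) cube([34, 56, 625]);


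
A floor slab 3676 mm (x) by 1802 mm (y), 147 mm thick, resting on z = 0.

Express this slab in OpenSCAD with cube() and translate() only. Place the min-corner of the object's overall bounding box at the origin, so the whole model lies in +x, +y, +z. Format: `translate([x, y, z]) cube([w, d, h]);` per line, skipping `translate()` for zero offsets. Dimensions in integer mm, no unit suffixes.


cube([3676, 1802, 147]);


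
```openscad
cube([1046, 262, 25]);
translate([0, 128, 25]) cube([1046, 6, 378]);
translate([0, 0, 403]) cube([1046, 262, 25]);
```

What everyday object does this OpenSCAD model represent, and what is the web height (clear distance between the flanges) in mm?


An I-beam. The web height is 378 mm.

Two wide flanges with a thin centred web — an I-beam. Overall 428 mm minus two 25 mm flanges gives a web of 428 − 2·25 = 378 mm.


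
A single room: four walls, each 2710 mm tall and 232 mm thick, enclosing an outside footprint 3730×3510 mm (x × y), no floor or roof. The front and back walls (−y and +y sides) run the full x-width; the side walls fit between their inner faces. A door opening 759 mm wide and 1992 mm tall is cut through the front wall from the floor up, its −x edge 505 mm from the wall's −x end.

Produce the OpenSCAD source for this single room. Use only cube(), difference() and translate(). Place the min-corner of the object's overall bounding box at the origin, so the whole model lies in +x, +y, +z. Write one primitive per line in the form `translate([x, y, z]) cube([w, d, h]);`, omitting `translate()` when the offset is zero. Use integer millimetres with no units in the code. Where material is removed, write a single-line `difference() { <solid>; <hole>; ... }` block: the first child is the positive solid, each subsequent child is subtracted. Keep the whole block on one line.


difference() { cube([3730, 232, 2710]); translate([505, 0, 0]) cube([759, 232, 1992]); }
translate([0, 3278, 0]) cube([3730, 232, 2710]);
translate([0, 232, 0]) cube([232, 3046, 2710]);
translate([3498, 232, 0]) cube([232, 3046, 2710]);


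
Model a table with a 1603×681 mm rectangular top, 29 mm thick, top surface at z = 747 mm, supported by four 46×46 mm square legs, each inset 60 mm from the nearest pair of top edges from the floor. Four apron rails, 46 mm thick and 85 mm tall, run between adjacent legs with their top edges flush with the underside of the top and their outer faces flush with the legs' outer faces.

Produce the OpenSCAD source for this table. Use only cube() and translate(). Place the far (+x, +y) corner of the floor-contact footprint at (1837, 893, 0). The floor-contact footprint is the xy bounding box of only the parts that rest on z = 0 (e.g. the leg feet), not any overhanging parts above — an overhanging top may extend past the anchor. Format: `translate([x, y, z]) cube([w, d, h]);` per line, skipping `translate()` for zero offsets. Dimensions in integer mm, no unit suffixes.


translate([294, 272, 718]) cube([1603, 681, 29]);
translate([354, 332, 0]) cube([46, 46, 718]);
translate([1791, 332, 0]) cube([46, 46, 718]);
translate([354, 847, 0]) cube([46, 46, 718]);
translate([1791, 847, 0]) cube([46, 46, 718]);
translate([400, 332, 633]) cube([1391, 46, 85]);
translate([400, 847, 633]) cube([1391, 46, 85]);
translate([354, 378, 633]) cube([46, 469, 85]);
translate([1791, 378, 633]) cube([46, 469, 85]);


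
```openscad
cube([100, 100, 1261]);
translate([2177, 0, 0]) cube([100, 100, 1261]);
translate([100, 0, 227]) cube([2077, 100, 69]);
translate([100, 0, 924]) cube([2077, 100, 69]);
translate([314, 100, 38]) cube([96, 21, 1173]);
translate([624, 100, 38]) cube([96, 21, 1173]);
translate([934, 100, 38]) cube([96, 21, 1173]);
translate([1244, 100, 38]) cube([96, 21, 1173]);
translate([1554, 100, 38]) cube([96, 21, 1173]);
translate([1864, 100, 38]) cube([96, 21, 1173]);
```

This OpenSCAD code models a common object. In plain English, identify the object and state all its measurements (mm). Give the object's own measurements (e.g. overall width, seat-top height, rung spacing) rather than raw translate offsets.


A fence section. Two 100×100 mm posts, 1261 mm tall, stand on the floor with a clear span of 2077 mm between their inner faces. Two horizontal rails of 100×69 mm section span the gap between the posts with their undersides at z = 227 mm and z = 924 mm, flush with the posts' −y face. 6 pickets, each 96 mm wide, 21 mm thick and 1173 mm tall, are fixed to the +y face of the rails with their bottoms at z = 38 mm, spaced across the span with a 214 mm gap after the −x post and between neighbouring pickets, with 217 mm left before the +x post.


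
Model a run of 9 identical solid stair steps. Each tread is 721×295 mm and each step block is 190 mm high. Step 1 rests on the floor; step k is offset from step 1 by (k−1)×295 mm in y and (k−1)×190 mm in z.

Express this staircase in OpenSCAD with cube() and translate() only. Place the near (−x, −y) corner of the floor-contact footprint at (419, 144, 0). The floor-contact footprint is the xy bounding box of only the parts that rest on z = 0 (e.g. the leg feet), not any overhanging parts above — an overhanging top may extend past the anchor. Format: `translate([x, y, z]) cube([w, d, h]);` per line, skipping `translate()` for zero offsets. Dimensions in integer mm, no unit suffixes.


translate([419, 144, 0]) cube([721, 295, 190]);
translate([419, 439, 190]) cube([721, 295, 190]);
translate([419, 734, 380]) cube([721, 295, 190]);
translate([419, 1029, 570]) cube([721, 295, 190]);
translate([419, 1324, 760]) cube([721, 295, 190]);
translate([419, 1619, 950]) cube([721, 295, 190]);
translate([419, 1914, 1140]) cube([721, 295, 190]);
translate([419, 2209, 1330]) cube([721, 295, 190]);
translate([419, 2504, 1520]) cube([721, 295, 190]);


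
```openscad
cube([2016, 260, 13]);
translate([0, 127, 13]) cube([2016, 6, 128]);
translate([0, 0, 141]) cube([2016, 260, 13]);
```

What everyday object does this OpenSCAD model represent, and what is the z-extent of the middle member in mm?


An I-beam. The web height is 128 mm.

Two wide flanges with a thin centred web — an I-beam. Overall 154 mm minus two 13 mm flanges gives a web of 154 − 2·13 = 128 mm.


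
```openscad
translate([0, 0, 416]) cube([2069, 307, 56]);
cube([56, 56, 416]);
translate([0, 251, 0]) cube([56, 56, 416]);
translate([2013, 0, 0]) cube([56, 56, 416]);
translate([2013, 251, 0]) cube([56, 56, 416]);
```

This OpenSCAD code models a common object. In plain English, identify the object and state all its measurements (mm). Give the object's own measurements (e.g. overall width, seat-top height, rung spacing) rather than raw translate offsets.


A long wooden bench with a 2069 mm (x) × 307 mm (y) seat, 56 mm thick, its top surface 472 mm above the floor. Four 56 mm square legs at the seat corners, flush with the edges, run from z = 0 to the seat underside.


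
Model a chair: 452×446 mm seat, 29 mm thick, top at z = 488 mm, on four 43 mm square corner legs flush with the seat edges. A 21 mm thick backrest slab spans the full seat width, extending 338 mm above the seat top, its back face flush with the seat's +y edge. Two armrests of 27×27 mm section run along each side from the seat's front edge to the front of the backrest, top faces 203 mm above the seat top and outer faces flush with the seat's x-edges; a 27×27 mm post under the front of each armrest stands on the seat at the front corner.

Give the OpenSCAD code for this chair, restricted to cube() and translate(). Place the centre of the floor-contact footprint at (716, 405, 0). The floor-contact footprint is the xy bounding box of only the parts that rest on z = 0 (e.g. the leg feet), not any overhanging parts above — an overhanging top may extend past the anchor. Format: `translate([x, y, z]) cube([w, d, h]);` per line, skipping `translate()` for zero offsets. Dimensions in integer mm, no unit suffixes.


// leg_h = 488 - 29 = 459
// arm post h = 203 - 27 = 176
translate([490, 182, 459]) cube([452, 446, 29]);
translate([490, 182, 0]) cube([43, 43, 459]);
translate([899, 182, 0]) cube([43, 43, 459]);
translate([490, 585, 0]) cube([43, 43, 459]);
translate([899, 585, 0]) cube([43, 43, 459]);
translate([490, 607, 488]) cube([452, 21, 338]);
translate([490, 182, 664]) cube([27, 425, 27]);
translate([915, 182, 664]) cube([27, 425, 27]);
translate([490, 182, 488]) cube([27, 27, 176]);
translate([915, 182, 488]) cube([27, 27, 176]);


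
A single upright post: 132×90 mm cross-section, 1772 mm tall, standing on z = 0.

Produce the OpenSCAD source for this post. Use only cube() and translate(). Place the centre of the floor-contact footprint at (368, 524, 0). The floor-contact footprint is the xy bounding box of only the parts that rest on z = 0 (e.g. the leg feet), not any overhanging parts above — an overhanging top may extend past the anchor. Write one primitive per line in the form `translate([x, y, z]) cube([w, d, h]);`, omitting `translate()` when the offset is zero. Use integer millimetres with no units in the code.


translate([302, 479, 0]) cube([132, 90, 1772]);


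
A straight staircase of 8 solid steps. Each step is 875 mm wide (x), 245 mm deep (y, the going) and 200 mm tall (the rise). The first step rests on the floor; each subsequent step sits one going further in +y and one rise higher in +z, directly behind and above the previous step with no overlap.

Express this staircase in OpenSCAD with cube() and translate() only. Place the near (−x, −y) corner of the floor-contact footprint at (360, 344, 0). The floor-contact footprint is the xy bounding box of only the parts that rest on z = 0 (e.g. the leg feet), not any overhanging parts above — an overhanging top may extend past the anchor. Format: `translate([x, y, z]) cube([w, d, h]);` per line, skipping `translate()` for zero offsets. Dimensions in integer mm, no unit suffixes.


translate([360, 344, 0]) cube([875, 245, 200]);
translate([360, 589, 200]) cube([875, 245, 200]);
translate([360, 834, 400]) cube([875, 245, 200]);
translate([360, 1079, 600]) cube([875, 245, 200]);
translate([360, 1324, 800]) cube([875, 245, 200]);
translate([360, 1569, 1000]) cube([875, 245, 200]);
translate([360, 1814, 1200]) cube([875, 245, 200]);
translate([360, 2059, 1400]) cube([875, 245, 200]);


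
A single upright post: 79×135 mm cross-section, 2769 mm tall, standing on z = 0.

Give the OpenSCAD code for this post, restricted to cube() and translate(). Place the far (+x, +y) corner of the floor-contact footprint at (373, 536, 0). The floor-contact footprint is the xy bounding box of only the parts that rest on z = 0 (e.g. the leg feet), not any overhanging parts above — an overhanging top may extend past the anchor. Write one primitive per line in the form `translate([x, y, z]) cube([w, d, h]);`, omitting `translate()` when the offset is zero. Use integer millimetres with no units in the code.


translate([294, 401, 0]) cube([79, 135, 2769]);


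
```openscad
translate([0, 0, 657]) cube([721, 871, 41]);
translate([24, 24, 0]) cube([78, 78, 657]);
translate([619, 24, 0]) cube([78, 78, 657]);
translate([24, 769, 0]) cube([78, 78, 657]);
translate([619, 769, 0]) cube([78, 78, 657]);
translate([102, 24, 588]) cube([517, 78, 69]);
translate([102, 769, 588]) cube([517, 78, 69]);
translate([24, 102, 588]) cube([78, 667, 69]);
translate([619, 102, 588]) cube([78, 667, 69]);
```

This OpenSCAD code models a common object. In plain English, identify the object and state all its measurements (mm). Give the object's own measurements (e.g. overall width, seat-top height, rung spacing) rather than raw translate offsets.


A table: top 721 mm (x) × 871 mm (y), 41 mm thick, upper face at z = 698 mm, on four 78×78 mm square legs, each inset 24 mm from the nearest pair of top edges from z = 0 to the bottom of the top. Four apron rails, 78 mm thick and 69 mm tall, run between adjacent legs with their top edges flush with the underside of the top and their outer faces flush with the legs' outer faces.


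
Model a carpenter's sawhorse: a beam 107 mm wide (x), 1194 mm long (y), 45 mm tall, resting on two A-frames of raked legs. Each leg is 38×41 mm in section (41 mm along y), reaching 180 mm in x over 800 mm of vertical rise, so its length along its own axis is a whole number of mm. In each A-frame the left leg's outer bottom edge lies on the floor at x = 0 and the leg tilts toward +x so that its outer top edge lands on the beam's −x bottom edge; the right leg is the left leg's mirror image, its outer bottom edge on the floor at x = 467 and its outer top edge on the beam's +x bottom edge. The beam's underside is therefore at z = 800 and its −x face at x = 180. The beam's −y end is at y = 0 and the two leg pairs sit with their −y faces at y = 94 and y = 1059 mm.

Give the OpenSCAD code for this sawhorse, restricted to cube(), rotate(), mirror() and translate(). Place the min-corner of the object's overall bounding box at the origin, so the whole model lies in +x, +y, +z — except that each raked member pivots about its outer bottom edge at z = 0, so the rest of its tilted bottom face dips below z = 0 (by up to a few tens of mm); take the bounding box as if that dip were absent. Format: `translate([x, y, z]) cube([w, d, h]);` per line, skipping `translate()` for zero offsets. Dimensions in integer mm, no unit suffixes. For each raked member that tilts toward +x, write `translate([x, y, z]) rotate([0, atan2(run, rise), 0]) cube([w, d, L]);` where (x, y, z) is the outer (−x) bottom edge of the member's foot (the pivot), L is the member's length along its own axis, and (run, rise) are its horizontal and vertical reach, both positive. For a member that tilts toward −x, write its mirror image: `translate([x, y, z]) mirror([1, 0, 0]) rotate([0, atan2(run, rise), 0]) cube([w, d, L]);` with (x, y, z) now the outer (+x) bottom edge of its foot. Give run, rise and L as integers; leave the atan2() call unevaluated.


translate([180, 0, 800]) cube([107, 1194, 45]);
translate([0, 94, 0]) rotate([0, atan2(180, 800), 0]) cube([38, 41, 820]);
translate([467, 94, 0]) mirror([1, 0, 0]) rotate([0, atan2(180, 800), 0]) cube([38, 41, 820]);
translate([0, 1059, 0]) rotate([0, atan2(180, 800), 0]) cube([38, 41, 820]);
translate([467, 1059, 0]) mirror([1, 0, 0]) rotate([0, atan2(180, 800), 0]) cube([38, 41, 820]);


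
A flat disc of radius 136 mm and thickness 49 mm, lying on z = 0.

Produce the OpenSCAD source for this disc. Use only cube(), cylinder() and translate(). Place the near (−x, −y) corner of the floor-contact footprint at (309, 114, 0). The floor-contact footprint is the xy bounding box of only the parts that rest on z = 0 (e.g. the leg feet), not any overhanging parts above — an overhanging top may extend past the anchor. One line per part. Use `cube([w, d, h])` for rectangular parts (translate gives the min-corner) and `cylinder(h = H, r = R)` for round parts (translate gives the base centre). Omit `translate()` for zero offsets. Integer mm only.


translate([445, 250, 0]) cylinder(h = 49, r = 136);


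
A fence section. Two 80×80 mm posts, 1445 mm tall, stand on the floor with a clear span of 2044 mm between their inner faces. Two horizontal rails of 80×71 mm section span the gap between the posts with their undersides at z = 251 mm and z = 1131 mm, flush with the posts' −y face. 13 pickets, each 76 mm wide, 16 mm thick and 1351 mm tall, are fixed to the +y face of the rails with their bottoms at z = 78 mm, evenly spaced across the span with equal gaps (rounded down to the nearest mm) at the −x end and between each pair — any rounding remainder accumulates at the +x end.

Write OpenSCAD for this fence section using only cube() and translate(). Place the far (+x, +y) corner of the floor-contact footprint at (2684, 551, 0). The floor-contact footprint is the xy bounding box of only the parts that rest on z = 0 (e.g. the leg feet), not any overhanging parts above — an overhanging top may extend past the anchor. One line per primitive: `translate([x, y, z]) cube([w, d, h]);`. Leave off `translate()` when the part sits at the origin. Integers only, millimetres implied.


translate([480, 471, 0]) cube([80, 80, 1445]);
translate([2604, 471, 0]) cube([80, 80, 1445]);
translate([560, 471, 251]) cube([2044, 80, 71]);
translate([560, 471, 1131]) cube([2044, 80, 71]);
translate([635, 551, 78]) cube([76, 16, 1351]);
translate([786, 551, 78]) cube([76, 16, 1351]);
translate([937, 551, 78]) cube([76, 16, 1351]);
translate([1088, 551, 78]) cube([76, 16, 1351]);
translate([1239, 551, 78]) cube([76, 16, 1351]);
translate([1390, 551, 78]) cube([76, 16, 1351]);
translate([1541, 551, 78]) cube([76, 16, 1351]);
translate([1692, 551, 78]) cube([76, 16, 1351]);
translate([1843, 551, 78]) cube([76, 16, 1351]);
translate([1994, 551, 78]) cube([76, 16, 1351]);
translate([2145, 551, 78]) cube([76, 16, 1351]);
translate([2296, 551, 78]) cube([76, 16, 1351]);
translate([2447, 551, 78]) cube([76, 16, 1351]);


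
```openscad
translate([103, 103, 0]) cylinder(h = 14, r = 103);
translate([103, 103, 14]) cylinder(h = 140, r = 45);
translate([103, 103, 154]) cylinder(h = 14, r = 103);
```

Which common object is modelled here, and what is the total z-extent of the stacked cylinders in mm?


A spool. The overall height is 168 mm.

Three coaxial cylinders, large–small–large — a spool. Two 14 mm flanges and a 140 mm core give 14 + 140 + 14 = 168 mm.


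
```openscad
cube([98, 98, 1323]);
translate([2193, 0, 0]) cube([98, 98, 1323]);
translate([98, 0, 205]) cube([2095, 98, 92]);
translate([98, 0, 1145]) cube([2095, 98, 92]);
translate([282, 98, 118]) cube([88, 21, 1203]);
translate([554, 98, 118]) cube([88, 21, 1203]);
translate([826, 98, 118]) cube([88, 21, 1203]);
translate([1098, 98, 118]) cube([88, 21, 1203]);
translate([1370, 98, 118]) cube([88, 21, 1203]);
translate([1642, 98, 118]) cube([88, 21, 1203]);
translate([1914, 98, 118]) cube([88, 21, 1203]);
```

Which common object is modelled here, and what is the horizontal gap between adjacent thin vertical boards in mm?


A fence section. The picket gap is 184 mm.

Two posts, two rails, 7 pickets — a fence section. Span 2095 mm holds 7 pickets of 88 mm with 8 equal gaps: ⌊(2095 − 7·88) / 8⌋ = 184 mm.


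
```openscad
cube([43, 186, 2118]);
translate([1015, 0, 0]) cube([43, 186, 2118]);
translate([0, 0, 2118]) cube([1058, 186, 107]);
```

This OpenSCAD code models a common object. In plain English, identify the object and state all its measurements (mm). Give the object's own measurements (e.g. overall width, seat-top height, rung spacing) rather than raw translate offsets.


A door frame. The clear opening is 972 mm wide and 2118 mm high. Two 43 mm wide jambs, 186 mm deep, stand either side of the opening from the floor to the top of the opening. A 107 mm thick head sits across the top of both jambs, spanning the full outside width of the frame.


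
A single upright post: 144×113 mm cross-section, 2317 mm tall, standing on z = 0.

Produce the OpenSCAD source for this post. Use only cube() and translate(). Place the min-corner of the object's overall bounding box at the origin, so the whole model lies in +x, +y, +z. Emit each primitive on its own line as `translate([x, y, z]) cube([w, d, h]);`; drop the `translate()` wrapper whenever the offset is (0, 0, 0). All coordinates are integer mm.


cube([144, 113, 2317]);


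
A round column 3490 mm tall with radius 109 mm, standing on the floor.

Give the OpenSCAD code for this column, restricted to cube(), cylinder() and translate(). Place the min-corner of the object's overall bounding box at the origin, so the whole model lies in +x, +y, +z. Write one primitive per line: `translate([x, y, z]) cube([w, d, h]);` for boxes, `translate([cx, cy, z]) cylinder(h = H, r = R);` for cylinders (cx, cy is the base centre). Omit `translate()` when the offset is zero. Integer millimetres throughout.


translate([109, 109, 0]) cylinder(h = 3490, r = 109);


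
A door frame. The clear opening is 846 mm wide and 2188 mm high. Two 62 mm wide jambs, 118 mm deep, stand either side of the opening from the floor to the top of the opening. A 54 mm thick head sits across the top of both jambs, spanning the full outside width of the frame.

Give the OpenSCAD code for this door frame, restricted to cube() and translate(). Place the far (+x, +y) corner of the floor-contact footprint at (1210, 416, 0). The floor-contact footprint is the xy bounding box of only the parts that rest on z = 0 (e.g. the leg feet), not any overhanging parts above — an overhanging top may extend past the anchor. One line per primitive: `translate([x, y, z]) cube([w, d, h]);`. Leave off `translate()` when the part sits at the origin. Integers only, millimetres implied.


translate([240, 298, 0]) cube([62, 118, 2188]);
translate([1148, 298, 0]) cube([62, 118, 2188]);
translate([240, 298, 2188]) cube([970, 118, 54]);


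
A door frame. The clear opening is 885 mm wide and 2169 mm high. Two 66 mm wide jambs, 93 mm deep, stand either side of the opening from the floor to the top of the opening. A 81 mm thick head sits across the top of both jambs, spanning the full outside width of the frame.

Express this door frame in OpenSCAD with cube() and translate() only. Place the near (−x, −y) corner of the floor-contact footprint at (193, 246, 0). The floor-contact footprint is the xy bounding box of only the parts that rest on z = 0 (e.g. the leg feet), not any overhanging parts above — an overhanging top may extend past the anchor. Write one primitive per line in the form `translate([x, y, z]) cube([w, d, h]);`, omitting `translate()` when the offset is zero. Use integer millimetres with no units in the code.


translate([193, 246, 0]) cube([66, 93, 2169]);
translate([1144, 246, 0]) cube([66, 93, 2169]);
translate([193, 246, 2169]) cube([1017, 93, 81]);


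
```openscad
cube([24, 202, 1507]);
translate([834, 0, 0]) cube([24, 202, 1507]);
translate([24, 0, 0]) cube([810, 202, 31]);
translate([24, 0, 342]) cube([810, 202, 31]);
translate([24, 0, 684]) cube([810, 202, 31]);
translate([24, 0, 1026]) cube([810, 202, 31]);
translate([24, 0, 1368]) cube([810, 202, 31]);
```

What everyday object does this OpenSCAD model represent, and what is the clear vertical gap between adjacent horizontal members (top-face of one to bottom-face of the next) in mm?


A bookshelf. The clear shelf gap is 311 mm.

Two tall side panels with 5 horizontal boards between them — a bookshelf. The first two shelf undersides are at z = 0 and z = 342; with shelf thickness 31, the clear gap is 342 − 0 − 31 = 311 mm.
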